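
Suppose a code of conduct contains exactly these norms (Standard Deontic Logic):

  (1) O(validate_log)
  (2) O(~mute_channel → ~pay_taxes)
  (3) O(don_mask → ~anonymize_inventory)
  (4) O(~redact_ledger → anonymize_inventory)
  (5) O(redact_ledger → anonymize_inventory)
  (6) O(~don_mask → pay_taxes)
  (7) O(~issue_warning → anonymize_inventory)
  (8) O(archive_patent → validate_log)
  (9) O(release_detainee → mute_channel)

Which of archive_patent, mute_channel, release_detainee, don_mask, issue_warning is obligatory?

Premises 5 and 4 cover both cases: O(redact_ledger → anonymize_inventory) and O(~redact_ledger → anonymize_inventory). Since redact_ledger ∨ ~redact_ledger is a tautology, O(anonymize_inventory) follows.
Premise 3, O(don_mask → ~anonymize_inventory), contraposes to O(anonymize_inventory → ~don_mask); with O(anonymize_inventory) we get O(~don_mask).
From O(~don_mask) and premise 6, O(~don_mask → pay_taxes), we obtain O(pay_taxes).
Premise 2, O(~mute_channel → ~pay_taxes), contraposes to O(pay_taxes → mute_channel); with O(pay_taxes) we get O(mute_channel).
So O(mute_channel) holds — mute_channel is obligatory. None of the other listed options is made obligatory by any chain of premises.

mute_channel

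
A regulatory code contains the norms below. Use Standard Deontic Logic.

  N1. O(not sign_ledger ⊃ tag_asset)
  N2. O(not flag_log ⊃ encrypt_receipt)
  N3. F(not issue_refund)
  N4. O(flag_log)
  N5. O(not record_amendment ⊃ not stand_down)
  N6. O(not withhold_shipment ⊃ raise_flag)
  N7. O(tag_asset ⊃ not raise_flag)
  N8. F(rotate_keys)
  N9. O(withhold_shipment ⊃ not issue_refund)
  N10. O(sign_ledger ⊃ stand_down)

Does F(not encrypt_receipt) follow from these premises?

No

Premise 2 is O(not flag_log ⊃ encrypt_receipt), but O(not flag_log) is not derivable from the premises, so it does not yield O(encrypt_receipt).
No other premise forces O(encrypt_receipt). An ideal world satisfying every premise can still have not encrypt_receipt true, so F(not encrypt_receipt) is not derivable.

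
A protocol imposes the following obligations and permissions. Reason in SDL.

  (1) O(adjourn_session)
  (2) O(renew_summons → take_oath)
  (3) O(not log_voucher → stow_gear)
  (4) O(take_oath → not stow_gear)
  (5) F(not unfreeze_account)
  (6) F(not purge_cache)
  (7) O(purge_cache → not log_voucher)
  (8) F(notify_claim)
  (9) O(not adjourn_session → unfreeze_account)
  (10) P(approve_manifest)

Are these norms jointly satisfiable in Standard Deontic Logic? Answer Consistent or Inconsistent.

Premise 9 is O(not adjourn_session → unfreeze_account); even if O(unfreeze_account) held, inferring O(not adjourn_session) would be affirming the consequent — invalid.
So O(not adjourn_session) is not derivable, and the apparent clash with O(adjourn_session) does not arise.
A world satisfying every obligation exists (e.g. adjourn_session=true, approve_manifest=false, log_voucher=false, notify_claim=false, purge_cache=true, renew_summons=false, stow_gear=true, take_oath=false, unfreeze_account=true); no atom is both obligatory and forbidden, so the set is consistent.

Consistent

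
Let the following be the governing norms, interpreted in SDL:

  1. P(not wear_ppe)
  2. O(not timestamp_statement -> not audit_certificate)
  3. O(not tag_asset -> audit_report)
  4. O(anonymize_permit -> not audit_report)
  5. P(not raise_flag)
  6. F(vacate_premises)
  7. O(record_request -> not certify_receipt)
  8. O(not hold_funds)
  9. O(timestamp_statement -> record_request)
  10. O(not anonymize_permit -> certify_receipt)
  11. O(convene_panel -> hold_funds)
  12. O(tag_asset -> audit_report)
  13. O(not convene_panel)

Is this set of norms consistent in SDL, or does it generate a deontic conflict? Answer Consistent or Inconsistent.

Consistent

Premise 11 is O(convene_panel -> hold_funds), but O(convene_panel) is not derivable from the premises, so it does not yield O(hold_funds).
So O(hold_funds) is not derivable, and the apparent clash with O(not hold_funds) does not arise.
A world satisfying every obligation exists (e.g. anonymize_permit=false, audit_certificate=false, audit_report=true, certify_receipt=true, convene_panel=false, hold_funds=false, raise_flag=false, record_request=false, tag_asset=false, timestamp_statement=false, vacate_premises=false, wear_ppe=false); no atom is both obligatory and forbidden, so the set is consistent.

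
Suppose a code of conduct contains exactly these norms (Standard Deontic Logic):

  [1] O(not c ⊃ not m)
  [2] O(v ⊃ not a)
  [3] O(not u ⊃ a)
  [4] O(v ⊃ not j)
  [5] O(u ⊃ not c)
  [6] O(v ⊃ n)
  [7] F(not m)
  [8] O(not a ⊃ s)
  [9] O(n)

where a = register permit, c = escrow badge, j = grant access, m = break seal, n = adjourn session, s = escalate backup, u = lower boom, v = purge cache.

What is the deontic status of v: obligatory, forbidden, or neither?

Forbidden

Premise 7 is F(not m), i.e. O(m).
Premise 1 is O(not c ⊃ not m); contrapositively O(m ⊃ c). Since O(m) holds, K gives O(c).
Premise 5, O(u ⊃ not c), contraposes to O(c ⊃ not u); with O(c) we get O(not u).
Premise 3 is O(not u ⊃ a); since O(not u), deontic closure gives O(a).
Premise 2, O(v ⊃ not a), contraposes to O(a ⊃ not v); with O(a) we get O(not v).
Premises 4, 6, 8, 9 do not contribute to this derivation.
Thus O(not v), which is F(v): v is forbidden.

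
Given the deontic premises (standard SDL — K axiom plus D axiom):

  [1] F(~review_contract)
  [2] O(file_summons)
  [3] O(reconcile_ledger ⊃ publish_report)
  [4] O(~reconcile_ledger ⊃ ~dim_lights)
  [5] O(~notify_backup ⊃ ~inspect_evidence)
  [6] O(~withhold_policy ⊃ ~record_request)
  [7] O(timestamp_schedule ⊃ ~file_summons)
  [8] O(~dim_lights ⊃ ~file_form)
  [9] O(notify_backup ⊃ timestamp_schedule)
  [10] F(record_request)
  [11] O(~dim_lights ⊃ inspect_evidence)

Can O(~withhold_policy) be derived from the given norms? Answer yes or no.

No

Premise 6 is O(~withhold_policy ⊃ ~record_request); even if O(~record_request) held, inferring O(~withhold_policy) would be affirming the consequent — invalid.
No other premise forces O(~withhold_policy). An ideal world satisfying every premise can still have ~withhold_policy false, so O(~withhold_policy) is not derivable.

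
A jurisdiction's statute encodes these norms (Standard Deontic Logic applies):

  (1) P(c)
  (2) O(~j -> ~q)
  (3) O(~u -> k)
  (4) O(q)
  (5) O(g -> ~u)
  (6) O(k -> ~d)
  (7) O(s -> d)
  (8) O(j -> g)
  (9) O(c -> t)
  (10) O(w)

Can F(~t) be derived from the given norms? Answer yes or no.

Premise 9 is O(c -> t), but O(c) is not derivable from the premises (the permission P(c) asserts only ~O(~c), not O(c)), so it does not yield O(t).
No other premise forces O(t). An ideal world satisfying every premise can still have ~t true, so F(~t) is not derivable.

No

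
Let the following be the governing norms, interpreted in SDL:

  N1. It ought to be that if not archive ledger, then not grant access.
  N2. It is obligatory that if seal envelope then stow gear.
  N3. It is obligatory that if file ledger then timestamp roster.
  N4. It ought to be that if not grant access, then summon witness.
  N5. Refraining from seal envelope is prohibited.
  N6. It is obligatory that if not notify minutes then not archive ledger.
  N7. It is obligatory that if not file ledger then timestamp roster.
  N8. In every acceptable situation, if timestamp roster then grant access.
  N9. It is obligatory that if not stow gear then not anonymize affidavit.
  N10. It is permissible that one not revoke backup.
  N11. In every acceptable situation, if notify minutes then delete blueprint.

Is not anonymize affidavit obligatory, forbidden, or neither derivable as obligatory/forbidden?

Neither

Premise 9 is O(¬stow_gear → ¬anonymize_affidavit), but O(¬stow_gear) is not derivable from the premises, so it does not yield O(¬anonymize_affidavit).
No premise or chain of K-axiom applications forces O(¬anonymize_affidavit), and none forces O(anonymize_affidavit). So ¬anonymize_affidavit is neither obligatory nor forbidden under these norms.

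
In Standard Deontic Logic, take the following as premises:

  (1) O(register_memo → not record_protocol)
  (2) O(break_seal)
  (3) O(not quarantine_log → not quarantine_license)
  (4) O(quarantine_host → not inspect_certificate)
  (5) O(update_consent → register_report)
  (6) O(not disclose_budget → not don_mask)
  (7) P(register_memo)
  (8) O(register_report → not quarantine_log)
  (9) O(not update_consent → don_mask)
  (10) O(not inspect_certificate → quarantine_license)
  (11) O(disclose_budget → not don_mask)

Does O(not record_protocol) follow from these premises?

No

Premise 1 is O(register_memo → not record_protocol), but O(register_memo) is not derivable from the premises (the permission P(register_memo) asserts only not O(not register_memo), not O(register_memo)), so it does not yield O(not record_protocol).
No other premise forces O(not record_protocol). An ideal world satisfying every premise can still have not record_protocol false, so O(not record_protocol) is not derivable.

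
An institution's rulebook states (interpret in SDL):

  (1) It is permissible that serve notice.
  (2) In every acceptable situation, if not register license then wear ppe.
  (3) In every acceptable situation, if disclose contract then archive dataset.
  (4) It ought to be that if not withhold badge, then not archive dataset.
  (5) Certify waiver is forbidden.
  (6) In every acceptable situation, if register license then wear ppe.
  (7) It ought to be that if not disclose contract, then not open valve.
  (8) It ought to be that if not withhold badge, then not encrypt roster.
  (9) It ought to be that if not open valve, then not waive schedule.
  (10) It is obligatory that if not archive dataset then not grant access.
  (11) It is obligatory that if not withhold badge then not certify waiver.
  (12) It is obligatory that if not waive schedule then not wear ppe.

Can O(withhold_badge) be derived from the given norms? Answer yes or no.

Yes

Premises 6 and 2 cover both cases: O(register_license → wear_ppe) and O(¬register_license → wear_ppe). Since register_license ∨ ¬register_license is a tautology, O(wear_ppe) follows.
Premise 12, O(¬waive_schedule → ¬wear_ppe), contraposes to O(wear_ppe → waive_schedule); with O(wear_ppe) we get O(waive_schedule).
Premise 9, O(¬open_valve → ¬waive_schedule), contraposes to O(waive_schedule → open_valve); with O(waive_schedule) we get O(open_valve).
Premise 7 is O(¬disclose_contract → ¬open_valve); contrapositively O(open_valve → disclose_contract). Since O(open_valve) holds, K gives O(disclose_contract).
Premise 3 is O(disclose_contract → archive_dataset); since O(disclose_contract), deontic closure gives O(archive_dataset).
Premise 4 is O(¬withhold_badge → ¬archive_dataset); contrapositively O(archive_dataset → withhold_badge). Since O(archive_dataset) holds, K gives O(withhold_badge).
Premises 1, 5, 8, 10, 11 do not contribute to this derivation.
So O(withhold_badge) follows.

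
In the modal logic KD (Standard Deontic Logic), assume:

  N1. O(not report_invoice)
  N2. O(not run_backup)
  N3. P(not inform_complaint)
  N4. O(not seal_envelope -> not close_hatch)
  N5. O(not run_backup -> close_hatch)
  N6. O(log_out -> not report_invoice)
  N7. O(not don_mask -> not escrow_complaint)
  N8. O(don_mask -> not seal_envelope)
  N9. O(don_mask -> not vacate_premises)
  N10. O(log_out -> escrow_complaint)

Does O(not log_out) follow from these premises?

Yes

Premise 2 gives O(not run_backup).
From O(not run_backup) and premise 5, O(not run_backup -> close_hatch), we obtain O(close_hatch).
The contrapositive of premise 4 (O(not seal_envelope -> not close_hatch)) is O(close_hatch -> seal_envelope), and O(close_hatch) is already established, so O(seal_envelope).
Premise 8 is O(don_mask -> not seal_envelope); contrapositively O(seal_envelope -> not don_mask). Since O(seal_envelope) holds, K gives O(not don_mask).
With premise 7, O(not don_mask -> not escrow_complaint), the K-axiom yields O(not escrow_complaint).
Premise 10, O(log_out -> escrow_complaint), contraposes to O(not escrow_complaint -> not log_out); with O(not escrow_complaint) we get O(not log_out).
Premises 1, 3, 6, 9 do not contribute to this derivation.
So O(not log_out) follows.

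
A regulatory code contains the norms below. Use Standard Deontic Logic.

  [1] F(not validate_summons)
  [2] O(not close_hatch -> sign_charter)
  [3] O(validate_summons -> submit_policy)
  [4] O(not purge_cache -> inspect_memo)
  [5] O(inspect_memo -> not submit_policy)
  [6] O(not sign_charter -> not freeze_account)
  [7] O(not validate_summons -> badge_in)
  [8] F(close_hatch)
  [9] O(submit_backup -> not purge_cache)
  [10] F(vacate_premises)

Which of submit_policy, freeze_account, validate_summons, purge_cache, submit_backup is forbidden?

F(not validate_summons) at premise 1 means O(validate_summons).
With premise 3, O(validate_summons -> submit_policy), the K-axiom yields O(submit_policy).
Premise 5, O(inspect_memo -> not submit_policy), contraposes to O(submit_policy -> not inspect_memo); with O(submit_policy) we get O(not inspect_memo).
The contrapositive of premise 4 (O(not purge_cache -> inspect_memo)) is O(not inspect_memo -> purge_cache), and O(not inspect_memo) is already established, so O(purge_cache).
Premise 9 is O(submit_backup -> not purge_cache); contrapositively O(purge_cache -> not submit_backup). Since O(purge_cache) holds, K gives O(not submit_backup).
So O(not submit_backup) holds, i.e. submit_backup is forbidden. None of the other listed options is forbidden under the premises.

submit_backup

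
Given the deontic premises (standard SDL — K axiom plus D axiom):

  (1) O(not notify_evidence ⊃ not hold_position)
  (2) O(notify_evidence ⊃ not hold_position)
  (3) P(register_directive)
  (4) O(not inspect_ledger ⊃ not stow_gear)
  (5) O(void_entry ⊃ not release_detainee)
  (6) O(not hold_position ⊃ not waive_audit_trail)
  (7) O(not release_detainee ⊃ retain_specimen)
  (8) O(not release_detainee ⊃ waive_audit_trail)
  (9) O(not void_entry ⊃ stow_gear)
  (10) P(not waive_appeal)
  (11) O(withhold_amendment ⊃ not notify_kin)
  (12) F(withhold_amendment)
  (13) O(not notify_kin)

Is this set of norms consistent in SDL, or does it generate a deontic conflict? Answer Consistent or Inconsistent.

Premise 11 is O(withhold_amendment ⊃ not notify_kin); even if O(not notify_kin) held, inferring O(withhold_amendment) would be affirming the consequent — invalid.
So O(withhold_amendment) is not derivable, and the apparent clash with O(not withhold_amendment) does not arise.
A world satisfying every obligation exists (e.g. hold_position=false, inspect_ledger=true, notify_evidence=false, notify_kin=false, register_directive=false, release_detainee=true, retain_specimen=false, stow_gear=true, void_entry=false, waive_appeal=false, waive_audit_trail=false, withhold_amendment=false); no atom is both obligatory and forbidden, so the set is consistent.

Consistent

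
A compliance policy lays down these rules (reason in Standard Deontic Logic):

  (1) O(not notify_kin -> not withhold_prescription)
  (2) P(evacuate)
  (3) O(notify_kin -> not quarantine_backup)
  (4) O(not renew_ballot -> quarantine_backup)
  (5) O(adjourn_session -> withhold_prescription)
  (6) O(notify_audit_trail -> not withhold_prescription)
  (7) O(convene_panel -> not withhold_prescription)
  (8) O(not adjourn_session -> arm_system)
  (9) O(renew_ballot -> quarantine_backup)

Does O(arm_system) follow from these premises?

Yes

Premises 9 and 4 are O(renew_ballot -> quarantine_backup) and O(not renew_ballot -> quarantine_backup); every ideal world satisfies renew_ballot or not renew_ballot, so in either case quarantine_backup holds — hence O(quarantine_backup).
Premise 3 is O(notify_kin -> not quarantine_backup); contrapositively O(quarantine_backup -> not notify_kin). Since O(quarantine_backup) holds, K gives O(not notify_kin).
Premise 1 is O(not notify_kin -> not withhold_prescription); since O(not notify_kin), deontic closure gives O(not withhold_prescription).
Premise 5, O(adjourn_session -> withhold_prescription), contraposes to O(not withhold_prescription -> not adjourn_session); with O(not withhold_prescription) we get O(not adjourn_session).
Applying K to premise 8 (O(not adjourn_session -> arm_system)) and O(not adjourn_session) yields O(arm_system).
Premises 2, 6, 7 do not contribute to this derivation.
So O(arm_system) follows.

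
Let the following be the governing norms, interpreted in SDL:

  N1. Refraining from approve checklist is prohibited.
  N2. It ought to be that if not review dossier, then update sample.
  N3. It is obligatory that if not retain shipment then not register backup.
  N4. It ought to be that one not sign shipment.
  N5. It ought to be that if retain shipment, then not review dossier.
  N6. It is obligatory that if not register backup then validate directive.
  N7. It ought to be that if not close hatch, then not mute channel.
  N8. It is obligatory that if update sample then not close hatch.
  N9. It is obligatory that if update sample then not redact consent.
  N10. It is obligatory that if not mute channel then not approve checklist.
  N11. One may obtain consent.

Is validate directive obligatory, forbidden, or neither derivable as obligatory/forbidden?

Obligatory

Premise 1, F(¬approve_checklist), is equivalent to O(approve_checklist).
Premise 10 is O(¬mute_channel → ¬approve_checklist); contrapositively O(approve_checklist → mute_channel). Since O(approve_checklist) holds, K gives O(mute_channel).
Premise 7 is O(¬close_hatch → ¬mute_channel); contrapositively O(mute_channel → close_hatch). Since O(mute_channel) holds, K gives O(close_hatch).
Premise 8, O(update_sample → ¬close_hatch), contraposes to O(close_hatch → ¬update_sample); with O(close_hatch) we get O(¬update_sample).
Premise 2, O(¬review_dossier → update_sample), contraposes to O(¬update_sample → review_dossier); with O(¬update_sample) we get O(review_dossier).
Premise 5 is O(retain_shipment → ¬review_dossier); contrapositively O(review_dossier → ¬retain_shipment). Since O(review_dossier) holds, K gives O(¬retain_shipment).
Applying K to premise 3 (O(¬retain_shipment → ¬register_backup)) and O(¬retain_shipment) yields O(¬register_backup).
Premise 6 is O(¬register_backup → validate_directive); since O(¬register_backup), deontic closure gives O(validate_directive).
Premises 4, 9, 11 do not contribute to this derivation.
Hence validate_directive is obligatory.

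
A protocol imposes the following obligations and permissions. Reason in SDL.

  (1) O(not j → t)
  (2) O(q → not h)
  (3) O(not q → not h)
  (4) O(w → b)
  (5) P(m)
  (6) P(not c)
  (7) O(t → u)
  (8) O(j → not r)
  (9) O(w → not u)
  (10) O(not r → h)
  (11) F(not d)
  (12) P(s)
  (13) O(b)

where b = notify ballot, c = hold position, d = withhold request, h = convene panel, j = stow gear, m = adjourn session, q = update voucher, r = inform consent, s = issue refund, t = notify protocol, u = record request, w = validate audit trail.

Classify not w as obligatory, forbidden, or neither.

Obligatory

Premises 3 and 2 are O(not q → not h) and O(q → not h); every ideal world satisfies not q or q, so in either case not h holds — hence O(not h).
The contrapositive of premise 10 (O(not r → h)) is O(not h → r), and O(not h) is already established, so O(r).
The contrapositive of premise 8 (O(j → not r)) is O(r → not j), and O(r) is already established, so O(not j).
Applying K to premise 1 (O(not j → t)) and O(not j) yields O(t).
Applying K to premise 7 (O(t → u)) and O(t) yields O(u).
Premise 9 is O(w → not u); contrapositively O(u → not w). Since O(u) holds, K gives O(not w).
Premises 4, 5, 6, 11, 12, 13 do not contribute to this derivation.
Hence not w is obligatory.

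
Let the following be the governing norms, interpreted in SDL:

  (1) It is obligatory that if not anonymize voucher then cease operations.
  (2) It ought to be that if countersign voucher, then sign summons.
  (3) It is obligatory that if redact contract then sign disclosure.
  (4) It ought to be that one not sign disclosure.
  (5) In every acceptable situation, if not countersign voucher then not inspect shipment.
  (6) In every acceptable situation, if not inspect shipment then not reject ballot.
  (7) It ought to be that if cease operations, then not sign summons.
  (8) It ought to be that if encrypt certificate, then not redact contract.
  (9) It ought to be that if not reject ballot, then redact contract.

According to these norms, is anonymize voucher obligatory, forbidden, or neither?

Premise 4 gives O(¬sign_disclosure).
Premise 3 is O(redact_contract → sign_disclosure); contrapositively O(¬sign_disclosure → ¬redact_contract). Since O(¬sign_disclosure) holds, K gives O(¬redact_contract).
The contrapositive of premise 9 (O(¬reject_ballot → redact_contract)) is O(¬redact_contract → reject_ballot), and O(¬redact_contract) is already established, so O(reject_ballot).
Premise 6 is O(¬inspect_shipment → ¬reject_ballot); contrapositively O(reject_ballot → inspect_shipment). Since O(reject_ballot) holds, K gives O(inspect_shipment).
The contrapositive of premise 5 (O(¬countersign_voucher → ¬inspect_shipment)) is O(inspect_shipment → countersign_voucher), and O(inspect_shipment) is already established, so O(countersign_voucher).
Premise 2 is O(countersign_voucher → sign_summons); since O(countersign_voucher), deontic closure gives O(sign_summons).
Premise 7, O(cease_operations → ¬sign_summons), contraposes to O(sign_summons → ¬cease_operations); with O(sign_summons) we get O(¬cease_operations).
Premise 1 is O(¬anonymize_voucher → cease_operations); contrapositively O(¬cease_operations → anonymize_voucher). Since O(¬cease_operations) holds, K gives O(anonymize_voucher).
Premise 8 does not contribute to this derivation.
Hence anonymize_voucher is obligatory.

Obligatory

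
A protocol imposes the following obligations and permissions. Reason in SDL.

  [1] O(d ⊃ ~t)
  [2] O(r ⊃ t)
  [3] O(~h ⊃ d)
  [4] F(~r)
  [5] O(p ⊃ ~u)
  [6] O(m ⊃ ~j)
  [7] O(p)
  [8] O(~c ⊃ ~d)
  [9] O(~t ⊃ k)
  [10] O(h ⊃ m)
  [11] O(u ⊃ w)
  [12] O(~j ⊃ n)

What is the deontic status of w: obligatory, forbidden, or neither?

Premise 11 is O(u ⊃ w), but O(u) is not derivable from the premises, so it does not yield O(w).
No premise or chain of K-axiom applications forces O(w), and none forces O(~w). So w is neither obligatory nor forbidden under these norms.

Neither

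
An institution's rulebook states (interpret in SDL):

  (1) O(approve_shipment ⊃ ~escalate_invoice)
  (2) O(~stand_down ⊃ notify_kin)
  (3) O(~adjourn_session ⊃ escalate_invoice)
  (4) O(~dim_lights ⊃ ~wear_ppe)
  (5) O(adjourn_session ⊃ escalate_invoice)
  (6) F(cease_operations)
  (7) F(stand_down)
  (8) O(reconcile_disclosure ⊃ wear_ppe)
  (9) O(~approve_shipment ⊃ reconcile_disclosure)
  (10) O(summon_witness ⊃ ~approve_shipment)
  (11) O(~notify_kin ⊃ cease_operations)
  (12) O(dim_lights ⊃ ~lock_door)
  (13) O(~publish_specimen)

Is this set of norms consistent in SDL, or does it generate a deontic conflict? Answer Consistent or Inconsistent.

Premise 11 is O(~notify_kin ⊃ cease_operations), but O(~notify_kin) is not derivable from the premises, so it does not yield O(cease_operations).
So O(cease_operations) is not derivable, and the apparent clash with O(~cease_operations) does not arise.
A world satisfying every obligation exists (e.g. adjourn_session=false, approve_shipment=false, cease_operations=false, dim_lights=true, escalate_invoice=true, lock_door=false, notify_kin=true, publish_specimen=false, reconcile_disclosure=true, stand_down=false, summon_witness=false, wear_ppe=true); no atom is both obligatory and forbidden, so the set is consistent.

Consistent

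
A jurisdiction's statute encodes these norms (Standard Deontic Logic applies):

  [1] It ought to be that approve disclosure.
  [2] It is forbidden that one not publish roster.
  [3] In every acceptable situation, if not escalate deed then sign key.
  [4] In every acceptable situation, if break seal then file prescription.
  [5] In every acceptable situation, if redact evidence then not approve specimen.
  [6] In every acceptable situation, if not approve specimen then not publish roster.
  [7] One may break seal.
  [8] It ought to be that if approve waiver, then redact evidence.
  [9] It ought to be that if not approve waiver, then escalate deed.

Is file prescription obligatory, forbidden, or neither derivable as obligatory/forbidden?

Premise 4 is O(break_seal → file_prescription), but O(break_seal) is not derivable from the premises (the permission P(break_seal) asserts only ¬O(¬break_seal), not O(break_seal)), so it does not yield O(file_prescription).
No premise or chain of K-axiom applications forces O(file_prescription), and none forces O(¬file_prescription). So file_prescription is neither obligatory nor forbidden under these norms.

Neither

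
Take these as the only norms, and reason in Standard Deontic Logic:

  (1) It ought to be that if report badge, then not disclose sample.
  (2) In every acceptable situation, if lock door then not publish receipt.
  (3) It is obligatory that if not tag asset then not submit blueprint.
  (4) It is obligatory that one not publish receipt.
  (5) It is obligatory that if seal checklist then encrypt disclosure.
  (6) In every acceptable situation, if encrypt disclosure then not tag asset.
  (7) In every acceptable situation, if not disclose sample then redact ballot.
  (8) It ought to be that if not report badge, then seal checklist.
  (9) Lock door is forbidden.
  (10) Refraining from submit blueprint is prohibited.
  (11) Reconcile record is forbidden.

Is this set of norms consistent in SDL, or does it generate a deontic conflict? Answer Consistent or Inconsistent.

Consistent

Premise 2 is O(lock_door → ¬publish_receipt); even if O(¬publish_receipt) held, inferring O(lock_door) would be affirming the consequent — invalid.
So O(lock_door) is not derivable, and the apparent clash with O(¬lock_door) does not arise.
A world satisfying every obligation exists (e.g. disclose_sample=false, encrypt_disclosure=false, lock_door=false, publish_receipt=false, reconcile_record=false, redact_ballot=true, report_badge=true, seal_checklist=false, submit_blueprint=true, tag_asset=true); no atom is both obligatory and forbidden, so the set is consistent.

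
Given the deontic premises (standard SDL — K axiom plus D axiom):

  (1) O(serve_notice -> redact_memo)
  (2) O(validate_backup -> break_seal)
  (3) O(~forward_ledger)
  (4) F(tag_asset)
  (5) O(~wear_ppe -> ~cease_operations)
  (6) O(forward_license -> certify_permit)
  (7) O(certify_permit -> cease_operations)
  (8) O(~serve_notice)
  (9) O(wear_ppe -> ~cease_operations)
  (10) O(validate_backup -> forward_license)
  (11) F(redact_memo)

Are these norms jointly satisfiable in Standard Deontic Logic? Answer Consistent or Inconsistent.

Consistent

Premise 1 is O(serve_notice -> redact_memo), but O(serve_notice) is not derivable from the premises, so it does not yield O(redact_memo).
So O(redact_memo) is not derivable, and the apparent clash with O(~redact_memo) does not arise.
A world satisfying every obligation exists (e.g. break_seal=false, cease_operations=false, certify_permit=false, forward_ledger=false, forward_license=false, redact_memo=false, serve_notice=false, tag_asset=false, validate_backup=false, wear_ppe=false); no atom is both obligatory and forbidden, so the set is consistent.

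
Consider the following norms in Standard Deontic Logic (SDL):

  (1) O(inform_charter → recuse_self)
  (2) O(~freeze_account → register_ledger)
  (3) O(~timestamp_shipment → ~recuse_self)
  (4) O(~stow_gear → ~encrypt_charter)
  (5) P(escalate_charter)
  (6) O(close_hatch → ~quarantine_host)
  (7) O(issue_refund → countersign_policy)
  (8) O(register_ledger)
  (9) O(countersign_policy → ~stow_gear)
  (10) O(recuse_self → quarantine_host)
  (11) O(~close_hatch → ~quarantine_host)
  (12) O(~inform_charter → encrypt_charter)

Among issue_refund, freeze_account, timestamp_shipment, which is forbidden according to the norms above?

Premises 6 and 11 cover both cases: O(close_hatch → ~quarantine_host) and O(~close_hatch → ~quarantine_host). Since close_hatch ∨ ~close_hatch is a tautology, O(~quarantine_host) follows.
The contrapositive of premise 10 (O(recuse_self → quarantine_host)) is O(~quarantine_host → ~recuse_self), and O(~quarantine_host) is already established, so O(~recuse_self).
The contrapositive of premise 1 (O(inform_charter → recuse_self)) is O(~recuse_self → ~inform_charter), and O(~recuse_self) is already established, so O(~inform_charter).
Premise 12 is O(~inform_charter → encrypt_charter); since O(~inform_charter), deontic closure gives O(encrypt_charter).
Premise 4, O(~stow_gear → ~encrypt_charter), contraposes to O(encrypt_charter → stow_gear); with O(encrypt_charter) we get O(stow_gear).
Premise 9, O(countersign_policy → ~stow_gear), contraposes to O(stow_gear → ~countersign_policy); with O(stow_gear) we get O(~countersign_policy).
The contrapositive of premise 7 (O(issue_refund → countersign_policy)) is O(~countersign_policy → ~issue_refund), and O(~countersign_policy) is already established, so O(~issue_refund).
So O(~issue_refund) holds, i.e. issue_refund is forbidden. None of the other listed options is forbidden under the premises.

issue_refund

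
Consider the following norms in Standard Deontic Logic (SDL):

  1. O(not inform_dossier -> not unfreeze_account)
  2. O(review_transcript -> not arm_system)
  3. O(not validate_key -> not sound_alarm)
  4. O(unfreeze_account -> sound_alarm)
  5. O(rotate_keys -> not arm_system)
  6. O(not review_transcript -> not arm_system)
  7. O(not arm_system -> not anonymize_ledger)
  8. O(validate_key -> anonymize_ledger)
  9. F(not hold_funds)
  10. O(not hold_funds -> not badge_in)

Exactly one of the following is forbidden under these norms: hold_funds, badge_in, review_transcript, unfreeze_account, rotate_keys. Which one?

unfreeze_account

Premises 2 and 6 are O(review_transcript -> not arm_system) and O(not review_transcript -> not arm_system); every ideal world satisfies review_transcript or not review_transcript, so in either case not arm_system holds — hence O(not arm_system).
Premise 7 is O(not arm_system -> not anonymize_ledger); since O(not arm_system), deontic closure gives O(not anonymize_ledger).
The contrapositive of premise 8 (O(validate_key -> anonymize_ledger)) is O(not anonymize_ledger -> not validate_key), and O(not anonymize_ledger) is already established, so O(not validate_key).
From O(not validate_key) and premise 3, O(not validate_key -> not sound_alarm), we obtain O(not sound_alarm).
Premise 4, O(unfreeze_account -> sound_alarm), contraposes to O(not sound_alarm -> not unfreeze_account); with O(not sound_alarm) we get O(not unfreeze_account).
So O(not unfreeze_account) holds, i.e. unfreeze_account is forbidden. None of the other listed options is forbidden under the premises.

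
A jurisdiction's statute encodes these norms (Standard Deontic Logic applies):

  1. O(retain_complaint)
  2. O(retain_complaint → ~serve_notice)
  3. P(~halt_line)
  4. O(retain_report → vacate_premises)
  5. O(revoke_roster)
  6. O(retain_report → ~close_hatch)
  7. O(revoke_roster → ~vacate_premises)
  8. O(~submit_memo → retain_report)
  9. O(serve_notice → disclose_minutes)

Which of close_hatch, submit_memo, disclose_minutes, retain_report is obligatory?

submit_memo

Premise 5 gives O(revoke_roster).
With premise 7, O(revoke_roster → ~vacate_premises), the K-axiom yields O(~vacate_premises).
The contrapositive of premise 4 (O(retain_report → vacate_premises)) is O(~vacate_premises → ~retain_report), and O(~vacate_premises) is already established, so O(~retain_report).
Premise 8, O(~submit_memo → retain_report), contraposes to O(~retain_report → submit_memo); with O(~retain_report) we get O(submit_memo).
So O(submit_memo) holds — submit_memo is obligatory. None of the other listed options is made obligatory by any chain of premises.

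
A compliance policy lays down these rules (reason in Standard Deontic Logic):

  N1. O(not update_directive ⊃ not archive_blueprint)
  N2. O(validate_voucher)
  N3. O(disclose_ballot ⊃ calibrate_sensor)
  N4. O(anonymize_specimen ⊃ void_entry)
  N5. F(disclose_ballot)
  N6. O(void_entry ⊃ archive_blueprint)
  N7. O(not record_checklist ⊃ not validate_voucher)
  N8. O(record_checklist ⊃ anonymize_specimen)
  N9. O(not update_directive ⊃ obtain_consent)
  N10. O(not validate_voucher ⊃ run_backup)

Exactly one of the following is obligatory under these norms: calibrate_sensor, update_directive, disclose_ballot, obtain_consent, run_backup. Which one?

Premise 2 states O(validate_voucher) outright.
Premise 7, O(not record_checklist ⊃ not validate_voucher), contraposes to O(validate_voucher ⊃ record_checklist); with O(validate_voucher) we get O(record_checklist).
Premise 8 is O(record_checklist ⊃ anonymize_specimen); since O(record_checklist), deontic closure gives O(anonymize_specimen).
Premise 4 is O(anonymize_specimen ⊃ void_entry); since O(anonymize_specimen), deontic closure gives O(void_entry).
From O(void_entry) and premise 6, O(void_entry ⊃ archive_blueprint), we obtain O(archive_blueprint).
Premise 1, O(not update_directive ⊃ not archive_blueprint), contraposes to O(archive_blueprint ⊃ update_directive); with O(archive_blueprint) we get O(update_directive).
So O(update_directive) holds — update_directive is obligatory. None of the other listed options is made obligatory by any chain of premises.

update_directive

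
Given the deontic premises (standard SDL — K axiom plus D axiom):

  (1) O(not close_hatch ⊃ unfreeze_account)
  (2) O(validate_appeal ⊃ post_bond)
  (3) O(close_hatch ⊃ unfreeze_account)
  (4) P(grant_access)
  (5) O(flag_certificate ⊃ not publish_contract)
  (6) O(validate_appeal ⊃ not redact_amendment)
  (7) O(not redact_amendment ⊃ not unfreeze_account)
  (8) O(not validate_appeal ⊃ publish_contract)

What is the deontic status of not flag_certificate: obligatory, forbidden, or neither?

Obligatory

Premises 1 and 3 cover both cases: O(not close_hatch ⊃ unfreeze_account) and O(close_hatch ⊃ unfreeze_account). Since not close_hatch ∨ close_hatch is a tautology, O(unfreeze_account) follows.
The contrapositive of premise 7 (O(not redact_amendment ⊃ not unfreeze_account)) is O(unfreeze_account ⊃ redact_amendment), and O(unfreeze_account) is already established, so O(redact_amendment).
Premise 6, O(validate_appeal ⊃ not redact_amendment), contraposes to O(redact_amendment ⊃ not validate_appeal); with O(redact_amendment) we get O(not validate_appeal).
From O(not validate_appeal) and premise 8, O(not validate_appeal ⊃ publish_contract), we obtain O(publish_contract).
The contrapositive of premise 5 (O(flag_certificate ⊃ not publish_contract)) is O(publish_contract ⊃ not flag_certificate), and O(publish_contract) is already established, so O(not flag_certificate).
Premises 2, 4 do not contribute to this derivation.
Hence not flag_certificate is obligatory.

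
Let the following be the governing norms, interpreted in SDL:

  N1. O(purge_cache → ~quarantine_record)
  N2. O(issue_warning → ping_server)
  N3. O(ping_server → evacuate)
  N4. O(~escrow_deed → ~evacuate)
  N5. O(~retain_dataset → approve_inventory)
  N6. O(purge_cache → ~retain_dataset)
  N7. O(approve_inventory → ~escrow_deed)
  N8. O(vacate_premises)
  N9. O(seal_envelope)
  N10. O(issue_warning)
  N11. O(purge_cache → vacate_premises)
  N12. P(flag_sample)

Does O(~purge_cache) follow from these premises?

From premise 10 we have O(issue_warning).
Applying K to premise 2 (O(issue_warning → ping_server)) and O(issue_warning) yields O(ping_server).
From O(ping_server) and premise 3, O(ping_server → evacuate), we obtain O(evacuate).
Premise 4 is O(~escrow_deed → ~evacuate); contrapositively O(evacuate → escrow_deed). Since O(evacuate) holds, K gives O(escrow_deed).
Premise 7, O(approve_inventory → ~escrow_deed), contraposes to O(escrow_deed → ~approve_inventory); with O(escrow_deed) we get O(~approve_inventory).
The contrapositive of premise 5 (O(~retain_dataset → approve_inventory)) is O(~approve_inventory → retain_dataset), and O(~approve_inventory) is already established, so O(retain_dataset).
The contrapositive of premise 6 (O(purge_cache → ~retain_dataset)) is O(retain_dataset → ~purge_cache), and O(retain_dataset) is already established, so O(~purge_cache).
Premises 1, 8, 9, 11, 12 do not contribute to this derivation.
So O(~purge_cache) follows.

Yes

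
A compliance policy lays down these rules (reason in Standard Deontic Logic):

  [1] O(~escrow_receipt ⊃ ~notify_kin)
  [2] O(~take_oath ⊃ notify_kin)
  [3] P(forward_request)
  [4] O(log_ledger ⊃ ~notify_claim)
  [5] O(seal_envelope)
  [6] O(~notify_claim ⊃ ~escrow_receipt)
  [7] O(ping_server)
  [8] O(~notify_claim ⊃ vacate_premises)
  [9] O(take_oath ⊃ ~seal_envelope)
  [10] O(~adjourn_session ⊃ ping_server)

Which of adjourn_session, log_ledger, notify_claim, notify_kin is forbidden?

log_ledger

Premise 5 gives O(seal_envelope).
Premise 9 is O(take_oath ⊃ ~seal_envelope); contrapositively O(seal_envelope ⊃ ~take_oath). Since O(seal_envelope) holds, K gives O(~take_oath).
With premise 2, O(~take_oath ⊃ notify_kin), the K-axiom yields O(notify_kin).
Premise 1 is O(~escrow_receipt ⊃ ~notify_kin); contrapositively O(notify_kin ⊃ escrow_receipt). Since O(notify_kin) holds, K gives O(escrow_receipt).
Premise 6, O(~notify_claim ⊃ ~escrow_receipt), contraposes to O(escrow_receipt ⊃ notify_claim); with O(escrow_receipt) we get O(notify_claim).
Premise 4, O(log_ledger ⊃ ~notify_claim), contraposes to O(notify_claim ⊃ ~log_ledger); with O(notify_claim) we get O(~log_ledger).
So O(~log_ledger) holds, i.e. log_ledger is forbidden. None of the other listed options is forbidden under the premises.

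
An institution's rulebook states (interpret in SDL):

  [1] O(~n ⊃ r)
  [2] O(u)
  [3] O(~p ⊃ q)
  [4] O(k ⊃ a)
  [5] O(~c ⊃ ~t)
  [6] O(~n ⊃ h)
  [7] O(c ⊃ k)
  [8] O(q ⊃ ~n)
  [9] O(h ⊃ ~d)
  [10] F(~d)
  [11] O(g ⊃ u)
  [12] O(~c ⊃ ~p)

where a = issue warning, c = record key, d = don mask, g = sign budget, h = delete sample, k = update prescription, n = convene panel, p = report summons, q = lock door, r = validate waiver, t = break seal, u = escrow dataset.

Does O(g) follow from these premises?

No

Premise 11 is O(g ⊃ u); even if O(u) held, inferring O(g) would be affirming the consequent — invalid.
No other premise forces O(g). An ideal world satisfying every premise can still have g false, so O(g) is not derivable.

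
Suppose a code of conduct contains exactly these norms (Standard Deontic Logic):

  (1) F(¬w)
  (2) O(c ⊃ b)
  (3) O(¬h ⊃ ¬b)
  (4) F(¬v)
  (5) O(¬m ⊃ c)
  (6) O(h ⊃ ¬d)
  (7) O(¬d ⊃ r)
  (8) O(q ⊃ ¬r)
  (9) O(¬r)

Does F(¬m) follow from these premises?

Premise 9 states O(¬r) outright.
The contrapositive of premise 7 (O(¬d ⊃ r)) is O(¬r ⊃ d), and O(¬r) is already established, so O(d).
Premise 6, O(h ⊃ ¬d), contraposes to O(d ⊃ ¬h); with O(d) we get O(¬h).
Applying K to premise 3 (O(¬h ⊃ ¬b)) and O(¬h) yields O(¬b).
Premise 2 is O(c ⊃ b); contrapositively O(¬b ⊃ ¬c). Since O(¬b) holds, K gives O(¬c).
Premise 5 is O(¬m ⊃ c); contrapositively O(¬c ⊃ m). Since O(¬c) holds, K gives O(m).
Premises 1, 4, 8 do not contribute to this derivation.
So O(m) holds, i.e. F(¬m). The claim follows.

Yes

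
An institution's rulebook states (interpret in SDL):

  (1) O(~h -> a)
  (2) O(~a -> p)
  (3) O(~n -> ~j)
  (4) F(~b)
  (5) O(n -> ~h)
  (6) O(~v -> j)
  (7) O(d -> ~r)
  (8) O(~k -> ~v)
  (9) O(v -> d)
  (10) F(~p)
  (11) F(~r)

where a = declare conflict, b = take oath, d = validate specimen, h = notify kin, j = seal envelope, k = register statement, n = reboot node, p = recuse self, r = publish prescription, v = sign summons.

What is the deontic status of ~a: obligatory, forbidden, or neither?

F(~r) at premise 11 means O(r).
Premise 7, O(d -> ~r), contraposes to O(r -> ~d); with O(r) we get O(~d).
Premise 9, O(v -> d), contraposes to O(~d -> ~v); with O(~d) we get O(~v).
Applying K to premise 6 (O(~v -> j)) and O(~v) yields O(j).
Premise 3 is O(~n -> ~j); contrapositively O(j -> n). Since O(j) holds, K gives O(n).
Applying K to premise 5 (O(n -> ~h)) and O(n) yields O(~h).
From O(~h) and premise 1, O(~h -> a), we obtain O(a).
Premises 2, 4, 8, 10 do not contribute to this derivation.
Thus O(a), which is F(~a): ~a is forbidden.

Forbidden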